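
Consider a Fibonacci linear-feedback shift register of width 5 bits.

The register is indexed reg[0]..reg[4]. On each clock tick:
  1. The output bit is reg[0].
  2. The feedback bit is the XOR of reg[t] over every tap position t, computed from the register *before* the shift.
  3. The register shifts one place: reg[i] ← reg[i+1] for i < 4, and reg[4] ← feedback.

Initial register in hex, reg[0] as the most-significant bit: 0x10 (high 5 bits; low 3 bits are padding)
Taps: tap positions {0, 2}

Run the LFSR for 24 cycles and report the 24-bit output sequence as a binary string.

000100101100111110001101

k : reg_k → out_k, fb_k
0: 00010 → 0, fb=0
1: 00100 → 0, fb=1
2: 01001 → 0, fb=0
3: 10010 → 1, fb=1
4: 00101 → 0, fb=1
5: 01011 → 0, fb=0
6: 10110 → 1, fb=0
7: 01100 → 0, fb=1
8: 11001 → 1, fb=1
9: 10011 → 1, fb=1
10: 00111 → 0, fb=1
11: 01111 → 0, fb=1
12: 11111 → 1, fb=0
13: 11110 → 1, fb=0
14: 11100 → 1, fb=0
15: 11000 → 1, fb=1
16: 10001 → 1, fb=1
17: 00011 → 0, fb=0
18: 00110 → 0, fb=1
19: 01101 → 0, fb=1
20: 11011 → 1, fb=1
21: 10111 → 1, fb=0
22: 01110 → 0, fb=1
23: 11101 → 1, fb=0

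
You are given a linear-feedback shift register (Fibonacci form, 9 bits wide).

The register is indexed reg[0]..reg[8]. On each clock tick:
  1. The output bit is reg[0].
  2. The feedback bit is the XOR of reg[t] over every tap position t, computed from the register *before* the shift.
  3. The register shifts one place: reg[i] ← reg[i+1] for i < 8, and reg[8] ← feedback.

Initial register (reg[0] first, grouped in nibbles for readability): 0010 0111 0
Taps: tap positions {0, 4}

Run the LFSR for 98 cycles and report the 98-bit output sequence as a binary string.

00100111001010101100001101111010011011100100010100001010110100111111011001001001011011111100100110

k : reg_k → out_k, fb_k
0: 001001110 → 0, fb=0
1: 010011100 → 0, fb=1
2: 100111001 → 1, fb=0
3: 001110010 → 0, fb=1
4: 011100101 → 0, fb=0
5: 111001010 → 1, fb=1
6: 110010101 → 1, fb=0
7: 100101010 → 1, fb=1
8: 001010101 → 0, fb=1
9: 010101011 → 0, fb=0
10: 101010110 → 1, fb=0
11: 010101100 → 0, fb=0
12: 101011000 → 1, fb=0
13: 010110000 → 0, fb=1
14: 101100001 → 1, fb=1
15: 011000011 → 0, fb=0
16: 110000110 → 1, fb=1
17: 100001101 → 1, fb=1
18: 000011011 → 0, fb=1
19: 000110111 → 0, fb=1
20: 001101111 → 0, fb=0
21: 011011110 → 0, fb=1
22: 110111101 → 1, fb=0
23: 101111010 → 1, fb=0
24: 011110100 → 0, fb=1
25: 111101001 → 1, fb=1
26: 111010011 → 1, fb=0
27: 110100110 → 1, fb=1
28: 101001101 → 1, fb=1
29: 010011011 → 0, fb=1
30: 100110111 → 1, fb=0
31: 001101110 → 0, fb=0
32: 011011100 → 0, fb=1
33: 110111001 → 1, fb=0
34: 101110010 → 1, fb=0
35: 011100100 → 0, fb=0
36: 111001000 → 1, fb=1
37: 110010001 → 1, fb=0
38: 100100010 → 1, fb=1
39: 001000101 → 0, fb=0
40: 010001010 → 0, fb=0
41: 100010100 → 1, fb=0
42: 000101000 → 0, fb=0
43: 001010000 → 0, fb=1
44: 010100001 → 0, fb=0
45: 101000010 → 1, fb=1
46: 010000101 → 0, fb=0
47: 100001010 → 1, fb=1
48: 000010101 → 0, fb=1
49: 000101011 → 0, fb=0
50: 001010110 → 0, fb=1
51: 010101101 → 0, fb=0
52: 101011010 → 1, fb=0
53: 010110100 → 0, fb=1
54: 101101001 → 1, fb=1
55: 011010011 → 0, fb=1
56: 110100111 → 1, fb=1
57: 101001111 → 1, fb=1
58: 010011111 → 0, fb=1
59: 100111111 → 1, fb=0
60: 001111110 → 0, fb=1
61: 011111101 → 0, fb=1
62: 111111011 → 1, fb=0
63: 111110110 → 1, fb=0
64: 111101100 → 1, fb=1
65: 111011001 → 1, fb=0
66: 110110010 → 1, fb=0
67: 101100100 → 1, fb=1
68: 011001001 → 0, fb=0
69: 110010010 → 1, fb=0
70: 100100100 → 1, fb=1
71: 001001001 → 0, fb=0
72: 010010010 → 0, fb=1
73: 100100101 → 1, fb=1
74: 001001011 → 0, fb=0
75: 010010110 → 0, fb=1
76: 100101101 → 1, fb=1
77: 001011011 → 0, fb=1
78: 010110111 → 0, fb=1
79: 101101111 → 1, fb=1
80: 011011111 → 0, fb=1
81: 110111111 → 1, fb=0
82: 101111110 → 1, fb=0
83: 011111100 → 0, fb=1
84: 111111001 → 1, fb=0
85: 111110010 → 1, fb=0
86: 111100100 → 1, fb=1
87: 111001001 → 1, fb=1
88: 110010011 → 1, fb=0
89: 100100110 → 1, fb=1
90: 001001101 → 0, fb=0
91: 010011010 → 0, fb=1
92: 100110101 → 1, fb=0
93: 001101010 → 0, fb=0
94: 011010100 → 0, fb=1
95: 110101001 → 1, fb=1
96: 101010011 → 1, fb=0
97: 010100110 → 0, fb=0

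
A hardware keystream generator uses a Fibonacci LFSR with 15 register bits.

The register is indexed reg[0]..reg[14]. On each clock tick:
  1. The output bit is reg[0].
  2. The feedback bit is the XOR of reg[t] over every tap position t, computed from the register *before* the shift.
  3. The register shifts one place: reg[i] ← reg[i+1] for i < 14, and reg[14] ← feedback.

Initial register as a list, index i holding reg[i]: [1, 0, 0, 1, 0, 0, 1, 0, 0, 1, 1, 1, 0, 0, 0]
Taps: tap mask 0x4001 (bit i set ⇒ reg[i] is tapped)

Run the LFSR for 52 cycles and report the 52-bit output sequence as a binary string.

step | reg (before) | out | fb
   0 | 100100100111000 | 1 | 1
   1 | 001001001110001 | 0 | 1
   2 | 010010011100011 | 0 | 1
   3 | 100100111000111 | 1 | 0
   4 | 001001110001110 | 0 | 0
   5 | 010011100011100 | 0 | 0
   6 | 100111000111000 | 1 | 1
   7 | 001110001110001 | 0 | 1
   8 | 011100011100011 | 0 | 1
   9 | 111000111000111 | 1 | 0
  10 | 110001110001110 | 1 | 1
  11 | 100011100011101 | 1 | 0
  12 | 000111000111010 | 0 | 0
  13 | 001110001110100 | 0 | 0
  14 | 011100011101000 | 0 | 0
  15 | 111000111010000 | 1 | 1
  16 | 110001110100001 | 1 | 0
  17 | 100011101000010 | 1 | 1
  18 | 000111010000101 | 0 | 1
  19 | 001110100001011 | 0 | 1
  20 | 011101000010111 | 0 | 1
  21 | 111010000101111 | 1 | 0
  22 | 110100001011110 | 1 | 1
  23 | 101000010111101 | 1 | 0
  24 | 010000101111010 | 0 | 0
  25 | 100001011110100 | 1 | 1
  26 | 000010111101001 | 0 | 1
  27 | 000101111010011 | 0 | 1
  28 | 001011110100111 | 0 | 1
  29 | 010111101001111 | 0 | 1
  30 | 101111010011111 | 1 | 0
  31 | 011110100111110 | 0 | 0
  32 | 111101001111100 | 1 | 1
  33 | 111010011111001 | 1 | 0
  34 | 110100111110010 | 1 | 1
  35 | 101001111100101 | 1 | 0
  36 | 010011111001010 | 0 | 0
  37 | 100111110010100 | 1 | 1
  38 | 001111100101001 | 0 | 1
  39 | 011111001010011 | 0 | 1
  40 | 111110010100111 | 1 | 0
  41 | 111100101001110 | 1 | 1
  42 | 111001010011101 | 1 | 0
  43 | 110010100111010 | 1 | 1
  44 | 100101001110101 | 1 | 0
  45 | 001010011101010 | 0 | 0
  46 | 010100111010100 | 0 | 0
  47 | 101001110101000 | 1 | 1
  48 | 010011101010001 | 0 | 1
  49 | 100111010100011 | 1 | 0
  50 | 001110101000110 | 0 | 0
  51 | 011101010001100 | 0 | 0

1001001001110001110001110100001011110100111110010100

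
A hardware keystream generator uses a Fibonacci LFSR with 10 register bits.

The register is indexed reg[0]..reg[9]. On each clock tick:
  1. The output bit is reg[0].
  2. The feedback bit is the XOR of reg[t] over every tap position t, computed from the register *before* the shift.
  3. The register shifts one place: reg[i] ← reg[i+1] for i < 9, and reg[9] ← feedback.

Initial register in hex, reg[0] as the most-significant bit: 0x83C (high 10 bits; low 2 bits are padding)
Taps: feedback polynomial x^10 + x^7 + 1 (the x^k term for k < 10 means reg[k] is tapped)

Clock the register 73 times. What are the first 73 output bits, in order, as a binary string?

1000001111011011100001100010010100101100110100010001011010010111010011000

tick  register→output (feedback)
  0  1000001111→1 (0)
  1  0000011110→0 (1)
  2  0000111101→0 (1)
  3  0001111011→0 (0)
  4  0011110110→0 (1)
  5  0111101101→0 (1)
  6  1111011011→1 (1)
  7  1110110111→1 (0)
  8  1101101110→1 (0)
  9  1011011100→1 (0)
 10  0110111000→0 (0)
 11  1101110000→1 (1)
 12  1011100001→1 (1)
 13  0111000011→0 (0)
 14  1110000110→1 (0)
 15  1100001100→1 (0)
 16  1000011000→1 (1)
 17  0000110001→0 (0)
 18  0001100010→0 (0)
 19  0011000100→0 (1)
 20  0110001001→0 (0)
 21  1100010010→1 (1)
 22  1000100101→1 (0)
 23  0001001010→0 (0)
 24  0010010100→0 (1)
 25  0100101001→0 (0)
 26  1001010010→1 (1)
 27  0010100101→0 (1)
 28  0101001011→0 (0)
 29  1010010110→1 (0)
 30  0100101100→0 (1)
 31  1001011001→1 (1)
 32  0010110011→0 (0)
 33  0101100110→0 (1)
 34  1011001101→1 (0)
 35  0110011010→0 (0)
 36  1100110100→1 (0)
 37  1001101000→1 (1)
 38  0011010001→0 (0)
 39  0110100010→0 (0)
 40  1101000100→1 (0)
 41  1010001000→1 (1)
 42  0100010001→0 (0)
 43  1000100010→1 (1)
 44  0001000101→0 (1)
 45  0010001011→0 (0)
 46  0100010110→0 (1)
 47  1000101101→1 (0)
 48  0001011010→0 (0)
 49  0010110100→0 (1)
 50  0101101001→0 (0)
 51  1011010010→1 (1)
 52  0110100101→0 (1)
 53  1101001011→1 (1)
 54  1010010111→1 (0)
 55  0100101110→0 (1)
 56  1001011101→1 (0)
 57  0010111010→0 (0)
 58  0101110100→0 (1)
 59  1011101001→1 (1)
 60  0111010011→0 (0)
 61  1110100110→1 (0)
 62  1101001100→1 (0)
 63  1010011000→1 (1)
 64  0100110001→0 (0)
 65  1001100010→1 (1)
 66  0011000101→0 (1)
 67  0110001011→0 (0)
 68  1100010110→1 (0)
 69  1000101100→1 (0)
 70  0001011000→0 (0)
 71  0010110000→0 (0)
 72  0101100000→0 (0)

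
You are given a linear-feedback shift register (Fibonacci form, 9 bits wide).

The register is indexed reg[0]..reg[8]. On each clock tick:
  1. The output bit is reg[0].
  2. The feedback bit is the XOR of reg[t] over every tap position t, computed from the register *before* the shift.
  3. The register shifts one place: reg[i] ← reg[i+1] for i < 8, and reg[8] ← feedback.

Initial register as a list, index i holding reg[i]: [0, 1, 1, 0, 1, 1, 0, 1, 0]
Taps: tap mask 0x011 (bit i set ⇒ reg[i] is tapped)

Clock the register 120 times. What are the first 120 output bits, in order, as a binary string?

tick  register→output (feedback)
  0  011011010→0 (1)
  1  110110101→1 (0)
  2  101101010→1 (1)
  3  011010101→0 (1)
  4  110101011→1 (1)
  5  101010111→1 (0)
  6  010101110→0 (0)
  7  101011100→1 (0)
  8  010111000→0 (1)
  9  101110001→1 (0)
 10  011100010→0 (0)
 11  111000100→1 (1)
 12  110001001→1 (1)
 13  100010011→1 (0)
 14  000100110→0 (0)
 15  001001100→0 (0)
 16  010011000→0 (1)
 17  100110001→1 (0)
 18  001100010→0 (0)
 19  011000100→0 (0)
 20  110001000→1 (1)
 21  100010001→1 (0)
 22  000100010→0 (0)
 23  001000100→0 (0)
 24  010001000→0 (0)
 25  100010000→1 (0)
 26  000100000→0 (0)
 27  001000000→0 (0)
 28  010000000→0 (0)
 29  100000000→1 (1)
 30  000000001→0 (0)
 31  000000010→0 (0)
 32  000000100→0 (0)
 33  000001000→0 (0)
 34  000010000→0 (1)
 35  000100001→0 (0)
 36  001000010→0 (0)
 37  010000100→0 (0)
 38  100001000→1 (1)
 39  000010001→0 (1)
 40  000100011→0 (0)
 41  001000110→0 (0)
 42  010001100→0 (0)
 43  100011000→1 (0)
 44  000110000→0 (1)
 45  001100001→0 (0)
 46  011000010→0 (0)
 47  110000100→1 (1)
 48  100001001→1 (1)
 49  000010011→0 (1)
 50  000100111→0 (0)
 51  001001110→0 (0)
 52  010011100→0 (1)
 53  100111001→1 (0)
 54  001110010→0 (1)
 55  011100101→0 (0)
 56  111001010→1 (1)
 57  110010101→1 (0)
 58  100101010→1 (1)
 59  001010101→0 (1)
 60  010101011→0 (0)
 61  101010110→1 (0)
 62  010101100→0 (0)
 63  101011000→1 (0)
 64  010110000→0 (1)
 65  101100001→1 (1)
 66  011000011→0 (0)
 67  110000110→1 (1)
 68  100001101→1 (1)
 69  000011011→0 (1)
 70  000110111→0 (1)
 71  001101111→0 (0)
 72  011011110→0 (1)
 73  110111101→1 (0)
 74  101111010→1 (0)
 75  011110100→0 (1)
 76  111101001→1 (1)
 77  111010011→1 (0)
 78  110100110→1 (1)
 79  101001101→1 (1)
 80  010011011→0 (1)
 81  100110111→1 (0)
 82  001101110→0 (0)
 83  011011100→0 (1)
 84  110111001→1 (0)
 85  101110010→1 (0)
 86  011100100→0 (0)
 87  111001000→1 (1)
 88  110010001→1 (0)
 89  100100010→1 (1)
 90  001000101→0 (0)
 91  010001010→0 (0)
 92  100010100→1 (0)
 93  000101000→0 (0)
 94  001010000→0 (1)
 95  010100001→0 (0)
 96  101000010→1 (1)
 97  010000101→0 (0)
 98  100001010→1 (1)
 99  000010101→0 (1)
100  000101011→0 (0)
101  001010110→0 (1)
102  010101101→0 (0)
103  101011010→1 (0)
104  010110100→0 (1)
105  101101001→1 (1)
106  011010011→0 (1)
107  110100111→1 (1)
108  101001111→1 (1)
109  010011111→0 (1)
110  100111111→1 (0)
111  001111110→0 (1)
112  011111101→0 (1)
113  111111011→1 (0)
114  111110110→1 (0)
115  111101100→1 (1)
116  111011001→1 (0)
117  110110010→1 (0)
118  101100100→1 (1)
119  011001001→0 (0)

011011010101110001001100010001000000001000010001100001001110010101011000011011110100110111001000101000010101101001111110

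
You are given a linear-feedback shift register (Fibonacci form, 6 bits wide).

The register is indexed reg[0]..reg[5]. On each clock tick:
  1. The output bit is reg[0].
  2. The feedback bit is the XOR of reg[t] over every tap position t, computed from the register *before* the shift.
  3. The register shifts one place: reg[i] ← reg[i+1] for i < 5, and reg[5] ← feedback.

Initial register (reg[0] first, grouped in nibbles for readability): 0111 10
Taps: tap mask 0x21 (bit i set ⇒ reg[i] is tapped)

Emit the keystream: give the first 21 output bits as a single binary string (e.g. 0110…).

k : reg_k → out_k, fb_k
0: 011110 → 0, fb=0
1: 111100 → 1, fb=1
2: 111001 → 1, fb=0
3: 110010 → 1, fb=1
4: 100101 → 1, fb=0
5: 001010 → 0, fb=0
6: 010100 → 0, fb=0
7: 101000 → 1, fb=1
8: 010001 → 0, fb=1
9: 100011 → 1, fb=0
10: 000110 → 0, fb=0
11: 001100 → 0, fb=0
12: 011000 → 0, fb=0
13: 110000 → 1, fb=1
14: 100001 → 1, fb=0
15: 000010 → 0, fb=0
16: 000100 → 0, fb=0
17: 001000 → 0, fb=0
18: 010000 → 0, fb=0
19: 100000 → 1, fb=1
20: 000001 → 0, fb=1

011110010100011000010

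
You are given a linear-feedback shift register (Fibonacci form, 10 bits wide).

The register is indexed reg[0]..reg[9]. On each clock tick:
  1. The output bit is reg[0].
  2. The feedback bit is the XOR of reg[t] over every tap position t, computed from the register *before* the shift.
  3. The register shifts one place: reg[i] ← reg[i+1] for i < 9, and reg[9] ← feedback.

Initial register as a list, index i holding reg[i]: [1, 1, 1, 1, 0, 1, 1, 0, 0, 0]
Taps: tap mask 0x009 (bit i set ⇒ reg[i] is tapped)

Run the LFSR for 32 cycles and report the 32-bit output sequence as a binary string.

step | reg (before) | out | fb
   0 | 1111011000 | 1 | 0
   1 | 1110110000 | 1 | 1
   2 | 1101100001 | 1 | 0
   3 | 1011000010 | 1 | 0
   4 | 0110000100 | 0 | 0
   5 | 1100001000 | 1 | 1
   6 | 1000010001 | 1 | 1
   7 | 0000100011 | 0 | 0
   8 | 0001000110 | 0 | 1
   9 | 0010001101 | 0 | 0
  10 | 0100011010 | 0 | 0
  11 | 1000110100 | 1 | 1
  12 | 0001101001 | 0 | 1
  13 | 0011010011 | 0 | 1
  14 | 0110100111 | 0 | 0
  15 | 1101001110 | 1 | 0
  16 | 1010011100 | 1 | 1
  17 | 0100111001 | 0 | 0
  18 | 1001110010 | 1 | 0
  19 | 0011100100 | 0 | 1
  20 | 0111001001 | 0 | 1
  21 | 1110010011 | 1 | 1
  22 | 1100100111 | 1 | 1
  23 | 1001001111 | 1 | 0
  24 | 0010011110 | 0 | 0
  25 | 0100111100 | 0 | 0
  26 | 1001111000 | 1 | 0
  27 | 0011110000 | 0 | 1
  28 | 0111100001 | 0 | 1
  29 | 1111000011 | 1 | 0
  30 | 1110000110 | 1 | 1
  31 | 1100001101 | 1 | 1

11110110000100011010011100100111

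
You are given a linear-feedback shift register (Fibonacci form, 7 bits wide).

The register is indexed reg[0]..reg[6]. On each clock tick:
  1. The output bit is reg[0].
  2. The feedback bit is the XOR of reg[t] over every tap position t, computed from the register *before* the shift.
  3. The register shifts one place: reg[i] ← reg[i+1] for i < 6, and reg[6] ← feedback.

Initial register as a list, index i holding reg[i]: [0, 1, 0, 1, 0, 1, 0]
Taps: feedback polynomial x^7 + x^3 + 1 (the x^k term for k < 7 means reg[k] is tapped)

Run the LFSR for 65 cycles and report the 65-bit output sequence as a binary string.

01010101111101001010001101110001111111000011101111001011001001000

step | reg (before) | out | fb
   0 | 0101010 | 0 | 1
   1 | 1010101 | 1 | 1
   2 | 0101011 | 0 | 1
   3 | 1010111 | 1 | 1
   4 | 0101111 | 0 | 1
   5 | 1011111 | 1 | 0
   6 | 0111110 | 0 | 1
   7 | 1111101 | 1 | 0
   8 | 1111010 | 1 | 0
   9 | 1110100 | 1 | 1
  10 | 1101001 | 1 | 0
  11 | 1010010 | 1 | 1
  12 | 0100101 | 0 | 0
  13 | 1001010 | 1 | 0
  14 | 0010100 | 0 | 0
  15 | 0101000 | 0 | 1
  16 | 1010001 | 1 | 1
  17 | 0100011 | 0 | 0
  18 | 1000110 | 1 | 1
  19 | 0001101 | 0 | 1
  20 | 0011011 | 0 | 1
  21 | 0110111 | 0 | 0
  22 | 1101110 | 1 | 0
  23 | 1011100 | 1 | 0
  24 | 0111000 | 0 | 1
  25 | 1110001 | 1 | 1
  26 | 1100011 | 1 | 1
  27 | 1000111 | 1 | 1
  28 | 0001111 | 0 | 1
  29 | 0011111 | 0 | 1
  30 | 0111111 | 0 | 1
  31 | 1111111 | 1 | 0
  32 | 1111110 | 1 | 0
  33 | 1111100 | 1 | 0
  34 | 1111000 | 1 | 0
  35 | 1110000 | 1 | 1
  36 | 1100001 | 1 | 1
  37 | 1000011 | 1 | 1
  38 | 0000111 | 0 | 0
  39 | 0001110 | 0 | 1
  40 | 0011101 | 0 | 1
  41 | 0111011 | 0 | 1
  42 | 1110111 | 1 | 1
  43 | 1101111 | 1 | 0
  44 | 1011110 | 1 | 0
  45 | 0111100 | 0 | 1
  46 | 1111001 | 1 | 0
  47 | 1110010 | 1 | 1
  48 | 1100101 | 1 | 1
  49 | 1001011 | 1 | 0
  50 | 0010110 | 0 | 0
  51 | 0101100 | 0 | 1
  52 | 1011001 | 1 | 0
  53 | 0110010 | 0 | 0
  54 | 1100100 | 1 | 1
  55 | 1001001 | 1 | 0
  56 | 0010010 | 0 | 0
  57 | 0100100 | 0 | 0
  58 | 1001000 | 1 | 0
  59 | 0010000 | 0 | 0
  60 | 0100000 | 0 | 0
  61 | 1000000 | 1 | 1
  62 | 0000001 | 0 | 0
  63 | 0000010 | 0 | 0
  64 | 0000100 | 0 | 0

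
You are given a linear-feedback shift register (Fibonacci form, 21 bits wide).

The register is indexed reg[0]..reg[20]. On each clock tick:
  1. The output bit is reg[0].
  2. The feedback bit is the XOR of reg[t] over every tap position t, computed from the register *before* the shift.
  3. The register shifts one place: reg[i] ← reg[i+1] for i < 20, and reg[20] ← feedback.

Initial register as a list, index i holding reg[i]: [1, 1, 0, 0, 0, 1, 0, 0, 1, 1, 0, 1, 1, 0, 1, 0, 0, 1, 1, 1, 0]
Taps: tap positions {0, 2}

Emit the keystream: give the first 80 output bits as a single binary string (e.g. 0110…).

step | reg (before) | out | fb
   0 | 110001001101101001110 | 1 | 1
   1 | 100010011011010011101 | 1 | 1
   2 | 000100110110100111011 | 0 | 0
   3 | 001001101101001110110 | 0 | 1
   4 | 010011011010011101101 | 0 | 0
   5 | 100110110100111011010 | 1 | 1
   6 | 001101101001110110101 | 0 | 1
   7 | 011011010011101101011 | 0 | 1
   8 | 110110100111011010111 | 1 | 1
   9 | 101101001110110101111 | 1 | 0
  10 | 011010011101101011110 | 0 | 1
  11 | 110100111011010111101 | 1 | 1
  12 | 101001110110101111011 | 1 | 0
  13 | 010011101101011110110 | 0 | 0
  14 | 100111011010111101100 | 1 | 1
  15 | 001110110101111011001 | 0 | 1
  16 | 011101101011110110011 | 0 | 1
  17 | 111011010111101100111 | 1 | 0
  18 | 110110101111011001110 | 1 | 1
  19 | 101101011110110011101 | 1 | 0
  20 | 011010111101100111010 | 0 | 1
  21 | 110101111011001110101 | 1 | 1
  22 | 101011110110011101011 | 1 | 0
  23 | 010111101100111010110 | 0 | 0
  24 | 101111011001110101100 | 1 | 0
  25 | 011110110011101011000 | 0 | 1
  26 | 111101100111010110001 | 1 | 0
  27 | 111011001110101100010 | 1 | 0
  28 | 110110011101011000100 | 1 | 1
  29 | 101100111010110001001 | 1 | 0
  30 | 011001110101100010010 | 0 | 1
  31 | 110011101011000100101 | 1 | 1
  32 | 100111010110001001011 | 1 | 1
  33 | 001110101100010010111 | 0 | 1
  34 | 011101011000100101111 | 0 | 1
  35 | 111010110001001011111 | 1 | 0
  36 | 110101100010010111110 | 1 | 1
  37 | 101011000100101111101 | 1 | 0
  38 | 010110001001011111010 | 0 | 0
  39 | 101100010010111110100 | 1 | 0
  40 | 011000100101111101000 | 0 | 1
  41 | 110001001011111010001 | 1 | 1
  42 | 100010010111110100011 | 1 | 1
  43 | 000100101111101000111 | 0 | 0
  44 | 001001011111010001110 | 0 | 1
  45 | 010010111110100011101 | 0 | 0
  46 | 100101111101000111010 | 1 | 1
  47 | 001011111010001110101 | 0 | 1
  48 | 010111110100011101011 | 0 | 0
  49 | 101111101000111010110 | 1 | 0
  50 | 011111010001110101100 | 0 | 1
  51 | 111110100011101011001 | 1 | 0
  52 | 111101000111010110010 | 1 | 0
  53 | 111010001110101100100 | 1 | 0
  54 | 110100011101011001000 | 1 | 1
  55 | 101000111010110010001 | 1 | 0
  56 | 010001110101100100010 | 0 | 0
  57 | 100011101011001000100 | 1 | 1
  58 | 000111010110010001001 | 0 | 0
  59 | 001110101100100010010 | 0 | 1
  60 | 011101011001000100101 | 0 | 1
  61 | 111010110010001001011 | 1 | 0
  62 | 110101100100010010110 | 1 | 1
  63 | 101011001000100101101 | 1 | 0
  64 | 010110010001001011010 | 0 | 0
  65 | 101100100010010110100 | 1 | 0
  66 | 011001000100101101000 | 0 | 1
  67 | 110010001001011010001 | 1 | 1
  68 | 100100010010110100011 | 1 | 1
  69 | 001000100101101000111 | 0 | 1
  70 | 010001001011010001111 | 0 | 0
  71 | 100010010110100011110 | 1 | 1
  72 | 000100101101000111101 | 0 | 0
  73 | 001001011010001111010 | 0 | 1
  74 | 010010110100011110101 | 0 | 0
  75 | 100101101000111101010 | 1 | 1
  76 | 001011010001111010101 | 0 | 1
  77 | 010110100011110101011 | 0 | 0
  78 | 101101000111101010110 | 1 | 0
  79 | 011010001111010101100 | 0 | 1

11000100110110100111011010111101100111010110001001011111010001110101100100010010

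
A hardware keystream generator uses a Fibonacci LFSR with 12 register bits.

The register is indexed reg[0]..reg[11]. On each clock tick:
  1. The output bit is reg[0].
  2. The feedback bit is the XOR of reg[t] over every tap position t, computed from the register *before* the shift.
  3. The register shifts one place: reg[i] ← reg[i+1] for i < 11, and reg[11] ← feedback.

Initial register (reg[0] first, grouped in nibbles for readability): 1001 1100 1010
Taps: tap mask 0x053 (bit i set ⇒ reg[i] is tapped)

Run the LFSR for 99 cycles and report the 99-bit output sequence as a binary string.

tick  register→output (feedback)
  0  100111001010→1 (0)
  1  001110010100→0 (1)
  2  011100101001→0 (0)
  3  111001010010→1 (0)
  4  110010100100→1 (0)
  5  100101001000→1 (1)
  6  001010010001→0 (1)
  7  010100100011→0 (0)
  8  101001000110→1 (1)
  9  010010001101→0 (0)
 10  100100011010→1 (1)
 11  001000110101→0 (1)
 12  010001101011→0 (0)
 13  100011010110→1 (0)
 14  000110101100→0 (0)
 15  001101011000→0 (0)
 16  011010110000→0 (1)
 17  110101100001→1 (1)
 18  101011000011→1 (0)
 19  010110000110→0 (0)
 20  101100001100→1 (1)
 21  011000011001→0 (1)
 22  110000110011→1 (1)
 23  100001100111→1 (0)
 24  000011001110→0 (1)
 25  000110011101→0 (1)
 26  001100111011→0 (1)
 27  011001110111→0 (0)
 28  110011101110→1 (0)
 29  100111011100→1 (0)
 30  001110111000→0 (0)
 31  011101110000→0 (0)
 32  111011100000→1 (0)
 33  110111000000→1 (1)
 34  101110000001→1 (0)
 35  011100000010→0 (1)
 36  111000000101→1 (0)
 37  110000001010→1 (0)
 38  100000010100→1 (1)
 39  000000101001→0 (1)
 40  000001010011→0 (0)
 41  000010100110→0 (0)
 42  000101001100→0 (0)
 43  001010011000→0 (1)
 44  010100110001→0 (0)
 45  101001100010→1 (0)
 46  010011000100→0 (0)
 47  100110001000→1 (0)
 48  001100010000→0 (0)
 49  011000100000→0 (0)
 50  110001000000→1 (0)
 51  100010000000→1 (0)
 52  000100000000→0 (0)
 53  001000000000→0 (0)
 54  010000000000→0 (1)
 55  100000000001→1 (1)
 56  000000000011→0 (0)
 57  000000000110→0 (0)
 58  000000001100→0 (0)
 59  000000011000→0 (0)
 60  000000110000→0 (1)
 61  000001100001→0 (1)
 62  000011000011→0 (1)
 63  000110000111→0 (1)
 64  001100001111→0 (0)
 65  011000011110→0 (1)
 66  110000111101→1 (1)
 67  100001111011→1 (0)
 68  000011110110→0 (0)
 69  000111101100→0 (0)
 70  001111011000→0 (1)
 71  011110110001→0 (1)
 72  111101100011→1 (1)
 73  111011000111→1 (1)
 74  110110001111→1 (1)
 75  101100011111→1 (1)
 76  011000111111→0 (0)
 77  110001111110→1 (1)
 78  100011111101→1 (1)
 79  000111111011→0 (0)
 80  001111110110→0 (0)
 81  011111101100→0 (1)
 82  111111011001→1 (1)
 83  111110110011→1 (0)
 84  111101100110→1 (1)
 85  111011001101→1 (1)
 86  110110011011→1 (1)
 87  101100110111→1 (0)
 88  011001101110→0 (0)
 89  110011011100→1 (1)
 90  100110111001→1 (1)
 91  001101110011→0 (1)
 92  011011100111→0 (1)
 93  110111001111→1 (1)
 94  101110011111→1 (0)
 95  011100111110→0 (0)
 96  111001111100→1 (1)
 97  110011111001→1 (0)
 98  100111110010→1 (1)

100111001010010001101011000011001110111000000101001100010000000000110000111101100011111101100110111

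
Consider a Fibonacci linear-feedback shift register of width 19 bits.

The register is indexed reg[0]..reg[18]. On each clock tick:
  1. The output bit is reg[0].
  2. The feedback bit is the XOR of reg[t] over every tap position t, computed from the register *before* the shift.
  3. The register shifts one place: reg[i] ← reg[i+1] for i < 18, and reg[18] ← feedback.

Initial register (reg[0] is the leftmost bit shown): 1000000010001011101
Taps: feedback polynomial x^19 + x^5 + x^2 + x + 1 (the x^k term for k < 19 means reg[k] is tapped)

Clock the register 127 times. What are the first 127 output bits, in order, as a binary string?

step | reg (before) | out | fb
   0 | 1000000010001011101 | 1 | 1
   1 | 0000000100010111011 | 0 | 0
   2 | 0000001000101110110 | 0 | 0
   3 | 0000010001011101100 | 0 | 1
   4 | 0000100010111011001 | 0 | 0
   5 | 0001000101110110010 | 0 | 0
   6 | 0010001011101100100 | 0 | 1
   7 | 0100010111011001001 | 0 | 0
   8 | 1000101110110010010 | 1 | 1
   9 | 0001011101100100101 | 0 | 1
  10 | 0010111011001001011 | 0 | 0
  11 | 0101110110010010110 | 0 | 0
  12 | 1011101100100101100 | 1 | 0
  13 | 0111011001001011000 | 0 | 1
  14 | 1110110010010110001 | 1 | 0
  15 | 1101100100101100010 | 1 | 0
  16 | 1011001001011000100 | 1 | 0
  17 | 0110010010110001000 | 0 | 1
  18 | 1100100101100010001 | 1 | 0
  19 | 1001001011000100010 | 1 | 1
  20 | 0010010110001000101 | 0 | 0
  21 | 0100101100010001010 | 0 | 1
  22 | 1001011000100010101 | 1 | 0
  23 | 0010110001000101010 | 0 | 0
  24 | 0101100010001010100 | 0 | 1
  25 | 1011000100010101001 | 1 | 0
  26 | 0110001000101010010 | 0 | 0
  27 | 1100010001010100100 | 1 | 1
  28 | 1000100010101001001 | 1 | 1
  29 | 0001000101010010011 | 0 | 0
  30 | 0010001010100100110 | 0 | 1
  31 | 0100010101001001101 | 0 | 0
  32 | 1000101010010011010 | 1 | 1
  33 | 0001010100100110101 | 0 | 1
  34 | 0010101001001101011 | 0 | 1
  35 | 0101010010011010111 | 0 | 0
  36 | 1010100100110101110 | 1 | 0
  37 | 0101001001101011100 | 0 | 1
  38 | 1010010011010111001 | 1 | 1
  39 | 0100100110101110011 | 0 | 1
  40 | 1001001101011100111 | 1 | 1
  41 | 0010011010111001111 | 0 | 0
  42 | 0100110101110011110 | 0 | 0
  43 | 1001101011100111100 | 1 | 1
  44 | 0011010111001111001 | 0 | 0
  45 | 0110101110011110010 | 0 | 0
  46 | 1101011100111100100 | 1 | 1
  47 | 1010111001111001001 | 1 | 1
  48 | 0101110011110010011 | 0 | 0
  49 | 1011100111100100110 | 1 | 0
  50 | 0111001111001001100 | 0 | 0
  51 | 1110011110010011000 | 1 | 0
  52 | 1100111100100110000 | 1 | 1
  53 | 1001111001001100001 | 1 | 0
  54 | 0011110010011000010 | 0 | 0
  55 | 0111100100110000100 | 0 | 0
  56 | 1111001001100001000 | 1 | 1
  57 | 1110010011000010001 | 1 | 0
  58 | 1100100110000100010 | 1 | 0
  59 | 1001001100001000100 | 1 | 1
  60 | 0010011000010001001 | 0 | 0
  61 | 0100110000100010010 | 0 | 0
  62 | 1001100001000100100 | 1 | 1
  63 | 0011000010001001001 | 0 | 1
  64 | 0110000100010010011 | 0 | 0
  65 | 1100001000100100110 | 1 | 0
  66 | 1000010001001001100 | 1 | 0
  67 | 0000100010010011000 | 0 | 0
  68 | 0001000100100110000 | 0 | 0
  69 | 0010001001001100000 | 0 | 1
  70 | 0100010010011000001 | 0 | 0
  71 | 1000100100110000010 | 1 | 1
  72 | 0001001001100000101 | 0 | 0
  73 | 0010010011000001010 | 0 | 0
  74 | 0100100110000010100 | 0 | 1
  75 | 1001001100000101001 | 1 | 1
  76 | 0010011000001010011 | 0 | 0
  77 | 0100110000010100110 | 0 | 0
  78 | 1001100000101001100 | 1 | 1
  79 | 0011000001010011001 | 0 | 1
  80 | 0110000010100110011 | 0 | 0
  81 | 1100000101001100110 | 1 | 0
  82 | 1000001010011001100 | 1 | 1
  83 | 0000010100110011001 | 0 | 1
  84 | 0000101001100110011 | 0 | 0
  85 | 0001010011001100110 | 0 | 1
  86 | 0010100110011001101 | 0 | 1
  87 | 0101001100110011011 | 0 | 1
  88 | 1010011001100110111 | 1 | 1
  89 | 0100110011001101111 | 0 | 0
  90 | 1001100110011011110 | 1 | 1
  91 | 0011001100110111101 | 0 | 1
  92 | 0110011001101111011 | 0 | 1
  93 | 1100110011011110111 | 1 | 1
  94 | 1001100110111101111 | 1 | 1
  95 | 0011001101111011111 | 0 | 1
  96 | 0110011011110111111 | 0 | 1
  97 | 1100110111101111111 | 1 | 1
  98 | 1001101111011111111 | 1 | 1
  99 | 0011011110111111111 | 0 | 0
 100 | 0110111101111111110 | 0 | 1
 101 | 1101111011111111101 | 1 | 1
 102 | 1011110111111111011 | 1 | 1
 103 | 0111101111111110111 | 0 | 0
 104 | 1111011111111101110 | 1 | 0
 105 | 1110111111111011100 | 1 | 0
 106 | 1101111111110111000 | 1 | 1
 107 | 1011111111101110001 | 1 | 1
 108 | 0111111111011100011 | 0 | 1
 109 | 1111111110111000111 | 1 | 0
 110 | 1111111101110001110 | 1 | 0
 111 | 1111111011100011100 | 1 | 0
 112 | 1111110111000111000 | 1 | 0
 113 | 1111101110001110000 | 1 | 1
 114 | 1111011100011100001 | 1 | 0
 115 | 1110111000111000010 | 1 | 0
 116 | 1101110001110000100 | 1 | 1
 117 | 1011100011100001001 | 1 | 0
 118 | 0111000111000010010 | 0 | 0
 119 | 1110001110000100100 | 1 | 1
 120 | 1100011100001001001 | 1 | 1
 121 | 1000111000010010011 | 1 | 0
 122 | 0001110000100100110 | 0 | 1
 123 | 0011100001001001101 | 0 | 1
 124 | 0111000010010011011 | 0 | 0
 125 | 1110000100100110110 | 1 | 1
 126 | 1100001001001101101 | 1 | 0

1000000010001011101100100101100010001010100100110101110011110010011000010001001001100000101001100110011011110111111111011100011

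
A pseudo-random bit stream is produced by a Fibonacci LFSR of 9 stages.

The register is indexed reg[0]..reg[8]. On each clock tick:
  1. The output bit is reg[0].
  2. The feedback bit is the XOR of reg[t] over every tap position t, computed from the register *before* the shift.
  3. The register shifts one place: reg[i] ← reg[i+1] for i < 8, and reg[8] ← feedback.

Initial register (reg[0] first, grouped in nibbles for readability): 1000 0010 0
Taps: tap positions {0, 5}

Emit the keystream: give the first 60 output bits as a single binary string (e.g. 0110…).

step | reg (before) | out | fb
   0 | 100000100 | 1 | 1
   1 | 000001001 | 0 | 1
   2 | 000010011 | 0 | 0
   3 | 000100110 | 0 | 0
   4 | 001001100 | 0 | 1
   5 | 010011001 | 0 | 1
   6 | 100110011 | 1 | 1
   7 | 001100111 | 0 | 0
   8 | 011001110 | 0 | 1
   9 | 110011101 | 1 | 0
  10 | 100111010 | 1 | 0
  11 | 001110100 | 0 | 0
  12 | 011101000 | 0 | 1
  13 | 111010001 | 1 | 1
  14 | 110100011 | 1 | 1
  15 | 101000111 | 1 | 1
  16 | 010001111 | 0 | 1
  17 | 100011111 | 1 | 0
  18 | 000111110 | 0 | 1
  19 | 001111101 | 0 | 1
  20 | 011111011 | 0 | 1
  21 | 111110111 | 1 | 1
  22 | 111101111 | 1 | 0
  23 | 111011110 | 1 | 0
  24 | 110111100 | 1 | 0
  25 | 101111000 | 1 | 0
  26 | 011110000 | 0 | 0
  27 | 111100000 | 1 | 1
  28 | 111000001 | 1 | 1
  29 | 110000011 | 1 | 1
  30 | 100000111 | 1 | 1
  31 | 000001111 | 0 | 1
  32 | 000011111 | 0 | 1
  33 | 000111111 | 0 | 1
  34 | 001111111 | 0 | 1
  35 | 011111111 | 0 | 1
  36 | 111111111 | 1 | 0
  37 | 111111110 | 1 | 0
  38 | 111111100 | 1 | 0
  39 | 111111000 | 1 | 0
  40 | 111110000 | 1 | 1
  41 | 111100001 | 1 | 1
  42 | 111000011 | 1 | 1
  43 | 110000111 | 1 | 1
  44 | 100001111 | 1 | 0
  45 | 000011110 | 0 | 1
  46 | 000111101 | 0 | 1
  47 | 001111011 | 0 | 1
  48 | 011110111 | 0 | 0
  49 | 111101110 | 1 | 0
  50 | 111011100 | 1 | 0
  51 | 110111000 | 1 | 0
  52 | 101110000 | 1 | 1
  53 | 011100001 | 0 | 0
  54 | 111000010 | 1 | 1
  55 | 110000101 | 1 | 1
  56 | 100001011 | 1 | 0
  57 | 000010110 | 0 | 0
  58 | 000101100 | 0 | 1
  59 | 001011001 | 0 | 1

100000100110011101000111110111100000111111111000011110111000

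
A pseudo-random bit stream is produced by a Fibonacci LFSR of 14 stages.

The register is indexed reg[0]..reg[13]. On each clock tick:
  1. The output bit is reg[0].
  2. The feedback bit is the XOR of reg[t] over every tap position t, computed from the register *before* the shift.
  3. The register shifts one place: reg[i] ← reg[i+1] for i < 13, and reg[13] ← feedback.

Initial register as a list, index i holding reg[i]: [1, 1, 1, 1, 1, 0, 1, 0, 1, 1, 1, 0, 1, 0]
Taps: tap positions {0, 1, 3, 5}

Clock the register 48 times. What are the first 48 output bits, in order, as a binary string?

step | reg (before) | out | fb
   0 | 11111010111010 | 1 | 1
   1 | 11110101110101 | 1 | 0
   2 | 11101011101010 | 1 | 0
   3 | 11010111010100 | 1 | 0
   4 | 10101110101000 | 1 | 0
   5 | 01011101010000 | 0 | 1
   6 | 10111010100001 | 1 | 0
   7 | 01110101000010 | 0 | 1
   8 | 11101010000101 | 1 | 0
   9 | 11010100001010 | 1 | 0
  10 | 10101000010100 | 1 | 1
  11 | 01010000101001 | 0 | 0
  12 | 10100001010010 | 1 | 1
  13 | 01000010100101 | 0 | 1
  14 | 10000101001011 | 1 | 0
  15 | 00001010010110 | 0 | 0
  16 | 00010100101100 | 0 | 0
  17 | 00101001011000 | 0 | 0
  18 | 01010010110000 | 0 | 0
  19 | 10100101100000 | 1 | 0
  20 | 01001011000000 | 0 | 1
  21 | 10010110000001 | 1 | 1
  22 | 00101100000011 | 0 | 1
  23 | 01011000000111 | 0 | 0
  24 | 10110000001110 | 1 | 0
  25 | 01100000011100 | 0 | 1
  26 | 11000000111001 | 1 | 0
  27 | 10000001110010 | 1 | 1
  28 | 00000011100101 | 0 | 0
  29 | 00000111001010 | 0 | 1
  30 | 00001110010101 | 0 | 1
  31 | 00011100101011 | 0 | 0
  32 | 00111001010110 | 0 | 1
  33 | 01110010101101 | 0 | 0
  34 | 11100101011010 | 1 | 1
  35 | 11001010110101 | 1 | 0
  36 | 10010101101010 | 1 | 1
  37 | 00101011010101 | 0 | 0
  38 | 01010110101010 | 0 | 1
  39 | 10101101010101 | 1 | 0
  40 | 01011010101010 | 0 | 0
  41 | 10110101010100 | 1 | 1
  42 | 01101010101001 | 0 | 1
  43 | 11010101010011 | 1 | 0
  44 | 10101010100110 | 1 | 1
  45 | 01010101001101 | 0 | 1
  46 | 10101010011011 | 1 | 1
  47 | 01010100110111 | 0 | 1

111110101110101000010100101100000011100101011010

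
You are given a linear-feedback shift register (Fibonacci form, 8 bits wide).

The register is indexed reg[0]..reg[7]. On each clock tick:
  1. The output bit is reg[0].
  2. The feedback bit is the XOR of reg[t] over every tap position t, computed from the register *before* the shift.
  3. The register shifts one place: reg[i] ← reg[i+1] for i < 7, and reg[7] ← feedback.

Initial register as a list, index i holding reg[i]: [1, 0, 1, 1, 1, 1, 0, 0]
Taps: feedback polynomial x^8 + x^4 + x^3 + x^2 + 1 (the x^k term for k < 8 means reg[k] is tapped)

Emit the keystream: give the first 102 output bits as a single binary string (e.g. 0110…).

k : reg_k → out_k, fb_k
0: 10111100 → 1, fb=0
1: 01111000 → 0, fb=1
2: 11110001 → 1, fb=1
3: 11100011 → 1, fb=0
4: 11000110 → 1, fb=1
5: 10001101 → 1, fb=0
6: 00011010 → 0, fb=0
7: 00110100 → 0, fb=0
8: 01101000 → 0, fb=0
9: 11010000 → 1, fb=0
10: 10100000 → 1, fb=0
11: 01000000 → 0, fb=0
12: 10000000 → 1, fb=1
13: 00000001 → 0, fb=0
14: 00000010 → 0, fb=0
15: 00000100 → 0, fb=0
16: 00001000 → 0, fb=1
17: 00010001 → 0, fb=1
18: 00100011 → 0, fb=1
19: 01000111 → 0, fb=0
20: 10001110 → 1, fb=0
21: 00011100 → 0, fb=0
22: 00111000 → 0, fb=1
23: 01110001 → 0, fb=0
24: 11100010 → 1, fb=0
25: 11000100 → 1, fb=1
26: 10001001 → 1, fb=0
27: 00010010 → 0, fb=1
28: 00100101 → 0, fb=1
29: 01001011 → 0, fb=1
30: 10010111 → 1, fb=0
31: 00101110 → 0, fb=0
32: 01011100 → 0, fb=0
33: 10111000 → 1, fb=0
34: 01110000 → 0, fb=0
35: 11100000 → 1, fb=0
36: 11000000 → 1, fb=1
37: 10000001 → 1, fb=1
38: 00000011 → 0, fb=0
39: 00000110 → 0, fb=0
40: 00001100 → 0, fb=1
41: 00011001 → 0, fb=0
42: 00110010 → 0, fb=0
43: 01100100 → 0, fb=1
44: 11001001 → 1, fb=0
45: 10010010 → 1, fb=0
46: 00100100 → 0, fb=1
47: 01001001 → 0, fb=1
48: 10010011 → 1, fb=0
49: 00100110 → 0, fb=1
50: 01001101 → 0, fb=1
51: 10011011 → 1, fb=1
52: 00110111 → 0, fb=0
53: 01101110 → 0, fb=0
54: 11011100 → 1, fb=1
55: 10111001 → 1, fb=0
56: 01110010 → 0, fb=0
57: 11100100 → 1, fb=0
58: 11001000 → 1, fb=0
59: 10010000 → 1, fb=0
60: 00100000 → 0, fb=1
61: 01000001 → 0, fb=0
62: 10000010 → 1, fb=1
63: 00000101 → 0, fb=0
64: 00001010 → 0, fb=1
65: 00010101 → 0, fb=1
66: 00101011 → 0, fb=0
67: 01010110 → 0, fb=1
68: 10101101 → 1, fb=1
69: 01011011 → 0, fb=0
70: 10110110 → 1, fb=1
71: 01101101 → 0, fb=0
72: 11011010 → 1, fb=1
73: 10110101 → 1, fb=1
74: 01101011 → 0, fb=0
75: 11010110 → 1, fb=0
76: 10101100 → 1, fb=1
77: 01011001 → 0, fb=0
78: 10110010 → 1, fb=1
79: 01100101 → 0, fb=1
80: 11001011 → 1, fb=0
81: 10010110 → 1, fb=0
82: 00101100 → 0, fb=0
83: 01011000 → 0, fb=0
84: 10110000 → 1, fb=1
85: 01100001 → 0, fb=1
86: 11000011 → 1, fb=1
87: 10000111 → 1, fb=1
88: 00001111 → 0, fb=1
89: 00011111 → 0, fb=0
90: 00111110 → 0, fb=1
91: 01111101 → 0, fb=1
92: 11111011 → 1, fb=0
93: 11110110 → 1, fb=1
94: 11101101 → 1, fb=1
95: 11011011 → 1, fb=1
96: 10110111 → 1, fb=1
97: 01101111 → 0, fb=0
98: 11011110 → 1, fb=1
99: 10111101 → 1, fb=0
100: 01111010 → 0, fb=1
101: 11110101 → 1, fb=1

101111000110100000001000111000100101110000001100100100110111001000001010110110101100101100001111101101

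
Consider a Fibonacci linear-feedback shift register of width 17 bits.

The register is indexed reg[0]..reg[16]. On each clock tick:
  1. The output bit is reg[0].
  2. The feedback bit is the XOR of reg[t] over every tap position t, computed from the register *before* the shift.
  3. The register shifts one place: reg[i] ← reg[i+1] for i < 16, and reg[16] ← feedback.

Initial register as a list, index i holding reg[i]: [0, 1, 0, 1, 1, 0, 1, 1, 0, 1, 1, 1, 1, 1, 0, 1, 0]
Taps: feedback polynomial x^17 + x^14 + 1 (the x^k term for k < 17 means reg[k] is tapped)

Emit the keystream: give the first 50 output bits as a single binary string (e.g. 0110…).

01011011011111010000110000111001101100000001111100

k : reg_k → out_k, fb_k
0: 01011011011111010 → 0, fb=0
1: 10110110111110100 → 1, fb=0
2: 01101101111101000 → 0, fb=0
3: 11011011111010000 → 1, fb=1
4: 10110111110100001 → 1, fb=1
5: 01101111101000011 → 0, fb=0
6: 11011111010000110 → 1, fb=0
7: 10111110100001100 → 1, fb=0
8: 01111101000011000 → 0, fb=0
9: 11111010000110000 → 1, fb=1
10: 11110100001100001 → 1, fb=1
11: 11101000011000011 → 1, fb=1
12: 11010000110000111 → 1, fb=0
13: 10100001100001110 → 1, fb=0
14: 01000011000011100 → 0, fb=1
15: 10000110000111001 → 1, fb=1
16: 00001100001110011 → 0, fb=0
17: 00011000011100110 → 0, fb=1
18: 00110000111001101 → 0, fb=1
19: 01100001110011011 → 0, fb=0
20: 11000011100110110 → 1, fb=0
21: 10000111001101100 → 1, fb=0
22: 00001110011011000 → 0, fb=0
23: 00011100110110000 → 0, fb=0
24: 00111001101100000 → 0, fb=0
25: 01110011011000000 → 0, fb=0
26: 11100110110000000 → 1, fb=1
27: 11001101100000001 → 1, fb=1
28: 10011011000000011 → 1, fb=1
29: 00110110000000111 → 0, fb=1
30: 01101100000001111 → 0, fb=1
31: 11011000000011111 → 1, fb=0
32: 10110000000111110 → 1, fb=0
33: 01100000001111100 → 0, fb=1
34: 11000000011111001 → 1, fb=1
35: 10000000111110011 → 1, fb=1
36: 00000001111100111 → 0, fb=1
37: 00000011111001111 → 0, fb=1
38: 00000111110011111 → 0, fb=1
39: 00001111100111111 → 0, fb=1
40: 00011111001111111 → 0, fb=1
41: 00111110011111111 → 0, fb=1
42: 01111100111111111 → 0, fb=1
43: 11111001111111111 → 1, fb=0
44: 11110011111111110 → 1, fb=0
45: 11100111111111100 → 1, fb=0
46: 11001111111111000 → 1, fb=1
47: 10011111111110001 → 1, fb=1
48: 00111111111100011 → 0, fb=0
49: 01111111111000110 → 0, fb=1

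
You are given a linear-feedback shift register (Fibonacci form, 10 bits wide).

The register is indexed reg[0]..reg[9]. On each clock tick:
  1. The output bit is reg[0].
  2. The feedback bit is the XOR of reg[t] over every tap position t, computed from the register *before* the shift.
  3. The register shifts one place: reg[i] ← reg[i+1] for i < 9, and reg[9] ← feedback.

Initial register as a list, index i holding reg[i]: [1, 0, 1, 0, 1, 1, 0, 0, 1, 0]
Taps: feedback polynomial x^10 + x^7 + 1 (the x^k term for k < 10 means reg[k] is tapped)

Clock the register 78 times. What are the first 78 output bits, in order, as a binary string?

step | reg (before) | out | fb
   0 | 1010110010 | 1 | 1
   1 | 0101100101 | 0 | 1
   2 | 1011001011 | 1 | 1
   3 | 0110010111 | 0 | 1
   4 | 1100101111 | 1 | 0
   5 | 1001011110 | 1 | 0
   6 | 0010111100 | 0 | 1
   7 | 0101111001 | 0 | 0
   8 | 1011110010 | 1 | 1
   9 | 0111100101 | 0 | 1
  10 | 1111001011 | 1 | 1
  11 | 1110010111 | 1 | 0
  12 | 1100101110 | 1 | 0
  13 | 1001011100 | 1 | 0
  14 | 0010111000 | 0 | 0
  15 | 0101110000 | 0 | 0
  16 | 1011100000 | 1 | 1
  17 | 0111000001 | 0 | 0
  18 | 1110000010 | 1 | 1
  19 | 1100000101 | 1 | 0
  20 | 1000001010 | 1 | 1
  21 | 0000010101 | 0 | 1
  22 | 0000101011 | 0 | 0
  23 | 0001010110 | 0 | 1
  24 | 0010101101 | 0 | 1
  25 | 0101011011 | 0 | 0
  26 | 1010110110 | 1 | 0
  27 | 0101101100 | 0 | 1
  28 | 1011011001 | 1 | 1
  29 | 0110110011 | 0 | 0
  30 | 1101100110 | 1 | 0
  31 | 1011001100 | 1 | 0
  32 | 0110011000 | 0 | 0
  33 | 1100110000 | 1 | 1
  34 | 1001100001 | 1 | 1
  35 | 0011000011 | 0 | 0
  36 | 0110000110 | 0 | 1
  37 | 1100001101 | 1 | 0
  38 | 1000011010 | 1 | 1
  39 | 0000110101 | 0 | 1
  40 | 0001101011 | 0 | 0
  41 | 0011010110 | 0 | 1
  42 | 0110101101 | 0 | 1
  43 | 1101011011 | 1 | 1
  44 | 1010110111 | 1 | 0
  45 | 0101101110 | 0 | 1
  46 | 1011011101 | 1 | 0
  47 | 0110111010 | 0 | 0
  48 | 1101110100 | 1 | 0
  49 | 1011101000 | 1 | 1
  50 | 0111010001 | 0 | 0
  51 | 1110100010 | 1 | 1
  52 | 1101000101 | 1 | 0
  53 | 1010001010 | 1 | 1
  54 | 0100010101 | 0 | 1
  55 | 1000101011 | 1 | 1
  56 | 0001010111 | 0 | 1
  57 | 0010101111 | 0 | 1
  58 | 0101011111 | 0 | 1
  59 | 1010111111 | 1 | 0
  60 | 0101111110 | 0 | 1
  61 | 1011111101 | 1 | 0
  62 | 0111111010 | 0 | 0
  63 | 1111110100 | 1 | 0
  64 | 1111101000 | 1 | 1
  65 | 1111010001 | 1 | 1
  66 | 1110100011 | 1 | 1
  67 | 1101000111 | 1 | 0
  68 | 1010001110 | 1 | 0
  69 | 0100011100 | 0 | 1
  70 | 1000111001 | 1 | 1
  71 | 0001110011 | 0 | 0
  72 | 0011100110 | 0 | 1
  73 | 0111001101 | 0 | 1
  74 | 1110011011 | 1 | 1
  75 | 1100110111 | 1 | 0
  76 | 1001101110 | 1 | 0
  77 | 0011011100 | 0 | 1

101011001011110010111000001010110110011000011010110111010001010111111010001110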